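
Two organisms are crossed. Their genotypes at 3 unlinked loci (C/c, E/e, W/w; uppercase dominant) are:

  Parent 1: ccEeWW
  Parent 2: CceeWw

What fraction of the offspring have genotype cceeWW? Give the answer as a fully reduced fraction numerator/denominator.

P(cceeWW) = 1/8

ccEeWW gametes: cEW×4, ceW×4
CceeWw gametes: CeW×2, Cew×2, ceW×2, cew×2
ccEeWW×CceeWw grid (8·8=64): CcEeWW=8 CcEeWw=8 CceeWW=8 CceeWw=8 ccEeWW=8 ccEeWw=8 cceeWW=8 cceeWw=8
cceeWW hits 8/64; gcd=8; 8÷8/64÷8 = 1/8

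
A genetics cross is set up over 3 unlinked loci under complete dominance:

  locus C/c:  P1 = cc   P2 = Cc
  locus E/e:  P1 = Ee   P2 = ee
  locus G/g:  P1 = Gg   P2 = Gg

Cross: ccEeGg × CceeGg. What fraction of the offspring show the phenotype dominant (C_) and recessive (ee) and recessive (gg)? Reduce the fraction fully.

ccEeGg gametes: cEG×2, cEg×2, ceG×2, ceg×2
CceeGg gametes: CeG×2, Ceg×2, ceG×2, ceg×2
ccEeGg×CceeGg grid (8·8=64): CcEeGG=4 CcEeGg=8 CcEegg=4 CceeGG=4 CceeGg=8 Cceegg=4 ccEeGG=4 ccEeGg=8 ccEegg=4 cceeGG=4 cceeGg=8 cceegg=4
C_ ee gg hits 4/64; gcd=4; 4÷4/64÷4 = 1/16

P(C_ ee gg) = 1/16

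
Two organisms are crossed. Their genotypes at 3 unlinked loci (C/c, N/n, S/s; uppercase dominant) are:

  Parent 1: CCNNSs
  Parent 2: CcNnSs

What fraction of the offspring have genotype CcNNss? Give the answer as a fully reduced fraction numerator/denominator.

P(CcNNss) = 1/16

CCNNSs gametes: CNS×4, CNs×4
CcNnSs gametes: CNS×1, CNs×1, CnS×1, Cns×1, cNS×1, cNs×1, cnS×1, cns×1
CCNNSs×CcNnSs grid (8·8=64): CCNNSS=4 CCNNSs=8 CCNNss=4 CCNnSS=4 CCNnSs=8 CCNnss=4 CcNNSS=4 CcNNSs=8 CcNNss=4 CcNnSS=4 CcNnSs=8 CcNnss=4
CcNNss hits 4/64; gcd=4; 4÷4/64÷4 = 1/16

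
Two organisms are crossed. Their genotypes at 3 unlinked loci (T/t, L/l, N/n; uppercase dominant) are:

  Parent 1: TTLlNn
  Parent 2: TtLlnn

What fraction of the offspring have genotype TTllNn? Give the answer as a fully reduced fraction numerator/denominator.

TTLlNn gametes: TLN×2, TLn×2, TlN×2, Tln×2
TtLlnn gametes: TLn×2, Tln×2, tLn×2, tln×2
TTLlNn×TtLlnn grid (8·8=64): TTLLNn=4 TTLLnn=4 TTLlNn=8 TTLlnn=8 TTllNn=4 TTllnn=4 TtLLNn=4 TtLLnn=4 TtLlNn=8 TtLlnn=8 TtllNn=4 Ttllnn=4
TTllNn hits 4/64; gcd=4; 4÷4/64÷4 = 1/16

P(TTllNn) = 1/16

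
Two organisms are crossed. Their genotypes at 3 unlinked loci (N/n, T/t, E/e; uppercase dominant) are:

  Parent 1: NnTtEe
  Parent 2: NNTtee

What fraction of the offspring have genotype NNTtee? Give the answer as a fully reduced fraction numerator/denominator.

P(NNTtee) = 1/8

NnTtEe gametes: NTE×1, NTe×1, NtE×1, Nte×1, nTE×1, nTe×1, ntE×1, nte×1
NNTtee gametes: NTe×4, Nte×4
NnTtEe×NNTtee grid (8·8=64): NNTTEe=4 NNTTee=4 NNTtEe=8 NNTtee=8 NNttEe=4 NNttee=4 NnTTEe=4 NnTTee=4 NnTtEe=8 NnTtee=8 NnttEe=4 Nnttee=4
NNTtee hits 8/64; gcd=8; 8÷8/64÷8 = 1/8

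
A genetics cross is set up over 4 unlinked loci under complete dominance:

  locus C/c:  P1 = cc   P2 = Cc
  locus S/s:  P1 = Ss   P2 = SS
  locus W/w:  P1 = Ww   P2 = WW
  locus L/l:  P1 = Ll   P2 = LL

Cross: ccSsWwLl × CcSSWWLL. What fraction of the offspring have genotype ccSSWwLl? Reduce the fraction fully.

ccSsWwLl gametes: cSWL×2, cSWl×2, cSwL×2, cSwl×2, csWL×2, csWl×2, cswL×2, cswl×2
CcSSWWLL gametes: CSWL×8, cSWL×8
ccSsWwLl×CcSSWWLL grid (16·16=256): CcSSWWLL=16 CcSSWWLl=16 CcSSWwLL=16 CcSSWwLl=16 CcSsWWLL=16 CcSsWWLl=16 CcSsWwLL=16 CcSsWwLl=16 ccSSWWLL=16 ccSSWWLl=16 ccSSWwLL=16 ccSSWwLl=16 ccSsWWLL=16 ccSsWWLl=16 ccSsWwLL=16 ccSsWwLl=16
ccSSWwLl hits 16/256; gcd=16; 16÷16/256÷16 = 1/16

P(ccSSWwLl) = 1/16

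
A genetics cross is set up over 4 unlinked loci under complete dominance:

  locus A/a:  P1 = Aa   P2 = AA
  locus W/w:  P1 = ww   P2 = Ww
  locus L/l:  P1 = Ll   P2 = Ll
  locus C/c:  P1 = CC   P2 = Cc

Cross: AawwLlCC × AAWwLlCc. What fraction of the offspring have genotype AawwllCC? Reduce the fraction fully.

P(AawwllCC) = 1/32

AawwLlCC gametes: AwLC×4, AwlC×4, awLC×4, awlC×4
AAWwLlCc gametes: AWLC×2, AWLc×2, AWlC×2, AWlc×2, AwLC×2, AwLc×2, AwlC×2, Awlc×2
AawwLlCC×AAWwLlCc grid (16·16=256): AAWwLLCC=8 AAWwLLCc=8 AAWwLlCC=16 AAWwLlCc=16 AAWwllCC=8 AAWwllCc=8 AAwwLLCC=8 AAwwLLCc=8 AAwwLlCC=16 AAwwLlCc=16 AAwwllCC=8 AAwwllCc=8 AaWwLLCC=8 AaWwLLCc=8 AaWwLlCC=16 AaWwLlCc=16 AaWwllCC=8 AaWwllCc=8 AawwLLCC=8 AawwLLCc=8 AawwLlCC=16 AawwLlCc=16 AawwllCC=8 AawwllCc=8
AawwllCC hits 8/256; gcd=8; 8÷8/256÷8 = 1/32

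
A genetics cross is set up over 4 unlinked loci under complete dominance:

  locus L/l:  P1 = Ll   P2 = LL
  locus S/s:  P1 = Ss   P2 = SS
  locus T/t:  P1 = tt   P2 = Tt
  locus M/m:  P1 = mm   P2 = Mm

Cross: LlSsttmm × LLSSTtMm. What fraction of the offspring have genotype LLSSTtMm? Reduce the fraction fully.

LlSsttmm gametes: LStm×4, Lstm×4, lStm×4, lstm×4
LLSSTtMm gametes: LSTM×4, LSTm×4, LStM×4, LStm×4
LlSsttmm×LLSSTtMm grid (16·16=256): LLSSTtMm=16 LLSSTtmm=16 LLSSttMm=16 LLSSttmm=16 LLSsTtMm=16 LLSsTtmm=16 LLSsttMm=16 LLSsttmm=16 LlSSTtMm=16 LlSSTtmm=16 LlSSttMm=16 LlSSttmm=16 LlSsTtMm=16 LlSsTtmm=16 LlSsttMm=16 LlSsttmm=16
LLSSTtMm hits 16/256; gcd=16; 16÷16/256÷16 = 1/16

P(LLSSTtMm) = 1/16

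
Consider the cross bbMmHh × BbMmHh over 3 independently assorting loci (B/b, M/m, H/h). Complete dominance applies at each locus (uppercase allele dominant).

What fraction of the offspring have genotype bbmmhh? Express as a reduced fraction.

P(bbmmhh) = 1/32

bbMmHh gametes: bMH×2, bMh×2, bmH×2, bmh×2
BbMmHh gametes: BMH×1, BMh×1, BmH×1, Bmh×1, bMH×1, bMh×1, bmH×1, bmh×1
bbMmHh×BbMmHh grid (8·8=64): BbMMHH=2 BbMMHh=4 BbMMhh=2 BbMmHH=4 BbMmHh=8 BbMmhh=4 BbmmHH=2 BbmmHh=4 Bbmmhh=2 bbMMHH=2 bbMMHh=4 bbMMhh=2 bbMmHH=4 bbMmHh=8 bbMmhh=4 bbmmHH=2 bbmmHh=4 bbmmhh=2
bbmmhh hits 2/64; gcd=2; 2÷2/64÷2 = 1/32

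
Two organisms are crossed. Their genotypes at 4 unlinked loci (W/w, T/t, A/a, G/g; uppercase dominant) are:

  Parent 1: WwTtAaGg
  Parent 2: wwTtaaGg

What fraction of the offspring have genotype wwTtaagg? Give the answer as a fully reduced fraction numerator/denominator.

WwTtAaGg gametes: WTAG×1, WTAg×1, WTaG×1, WTag×1, WtAG×1, WtAg×1, WtaG×1, Wtag×1, wTAG×1, wTAg×1, wTaG×1, wTag×1, wtAG×1, wtAg×1, wtaG×1, wtag×1
wwTtaaGg gametes: wTaG×4, wTag×4, wtaG×4, wtag×4
WwTtAaGg×wwTtaaGg grid (16·16=256): WwTTAaGG=4 WwTTAaGg=8 WwTTAagg=4 WwTTaaGG=4 WwTTaaGg=8 WwTTaagg=4 WwTtAaGG=8 WwTtAaGg=16 WwTtAagg=8 WwTtaaGG=8 WwTtaaGg=16 WwTtaagg=8 WwttAaGG=4 WwttAaGg=8 WwttAagg=4 WwttaaGG=4 WwttaaGg=8 Wwttaagg=4 wwTTAaGG=4 wwTTAaGg=8 wwTTAagg=4 wwTTaaGG=4 wwTTaaGg=8 wwTTaagg=4 wwTtAaGG=8 wwTtAaGg=16 wwTtAagg=8 wwTtaaGG=8 wwTtaaGg=16 wwTtaagg=8 wwttAaGG=4 wwttAaGg=8 wwttAagg=4 wwttaaGG=4 wwttaaGg=8 wwttaagg=4
wwTtaagg hits 8/256; gcd=8; 8÷8/256÷8 = 1/32

P(wwTtaagg) = 1/32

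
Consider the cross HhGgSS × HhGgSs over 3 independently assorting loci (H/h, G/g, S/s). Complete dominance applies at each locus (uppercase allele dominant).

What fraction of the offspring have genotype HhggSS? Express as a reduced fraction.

P(HhggSS) = 1/16

HhGgSS gametes: HGS×2, HgS×2, hGS×2, hgS×2
HhGgSs gametes: HGS×1, HGs×1, HgS×1, Hgs×1, hGS×1, hGs×1, hgS×1, hgs×1
HhGgSS×HhGgSs grid (8·8=64): HHGGSS=2 HHGGSs=2 HHGgSS=4 HHGgSs=4 HHggSS=2 HHggSs=2 HhGGSS=4 HhGGSs=4 HhGgSS=8 HhGgSs=8 HhggSS=4 HhggSs=4 hhGGSS=2 hhGGSs=2 hhGgSS=4 hhGgSs=4 hhggSS=2 hhggSs=2
HhggSS hits 4/64; gcd=4; 4÷4/64÷4 = 1/16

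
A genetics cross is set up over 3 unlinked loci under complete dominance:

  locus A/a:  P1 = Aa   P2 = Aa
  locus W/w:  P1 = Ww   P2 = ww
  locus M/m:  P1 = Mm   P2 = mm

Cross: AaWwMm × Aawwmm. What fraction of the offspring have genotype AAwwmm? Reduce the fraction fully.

AaWwMm gametes: AWM×1, AWm×1, AwM×1, Awm×1, aWM×1, aWm×1, awM×1, awm×1
Aawwmm gametes: Awm×4, awm×4
AaWwMm×Aawwmm grid (8·8=64): AAWwMm=4 AAWwmm=4 AAwwMm=4 AAwwmm=4 AaWwMm=8 AaWwmm=8 AawwMm=8 Aawwmm=8 aaWwMm=4 aaWwmm=4 aawwMm=4 aawwmm=4
AAwwmm hits 4/64; gcd=4; 4÷4/64÷4 = 1/16

P(AAwwmm) = 1/16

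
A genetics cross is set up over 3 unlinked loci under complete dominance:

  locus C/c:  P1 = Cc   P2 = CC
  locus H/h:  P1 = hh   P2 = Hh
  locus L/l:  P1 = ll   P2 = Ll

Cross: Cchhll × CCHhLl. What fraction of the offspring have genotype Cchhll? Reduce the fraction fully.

Cchhll gametes: Chl×4, chl×4
CCHhLl gametes: CHL×2, CHl×2, ChL×2, Chl×2
Cchhll×CCHhLl grid (8·8=64): CCHhLl=8 CCHhll=8 CChhLl=8 CChhll=8 CcHhLl=8 CcHhll=8 CchhLl=8 Cchhll=8
Cchhll hits 8/64; gcd=8; 8÷8/64÷8 = 1/8

P(Cchhll) = 1/8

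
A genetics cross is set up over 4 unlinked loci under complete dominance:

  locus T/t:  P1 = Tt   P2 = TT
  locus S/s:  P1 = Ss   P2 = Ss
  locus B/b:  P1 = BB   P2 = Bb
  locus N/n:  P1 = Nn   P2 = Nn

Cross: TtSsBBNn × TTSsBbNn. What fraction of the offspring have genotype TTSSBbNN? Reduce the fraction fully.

P(TTSSBbNN) = 1/64

TtSsBBNn gametes: TSBN×2, TSBn×2, TsBN×2, TsBn×2, tSBN×2, tSBn×2, tsBN×2, tsBn×2
TTSsBbNn gametes: TSBN×2, TSBn×2, TSbN×2, TSbn×2, TsBN×2, TsBn×2, TsbN×2, Tsbn×2
TtSsBBNn×TTSsBbNn grid (16·16=256): TTSSBBNN=4 TTSSBBNn=8 TTSSBBnn=4 TTSSBbNN=4 TTSSBbNn=8 TTSSBbnn=4 TTSsBBNN=8 TTSsBBNn=16 TTSsBBnn=8 TTSsBbNN=8 TTSsBbNn=16 TTSsBbnn=8 TTssBBNN=4 TTssBBNn=8 TTssBBnn=4 TTssBbNN=4 TTssBbNn=8 TTssBbnn=4 TtSSBBNN=4 TtSSBBNn=8 TtSSBBnn=4 TtSSBbNN=4 TtSSBbNn=8 TtSSBbnn=4 TtSsBBNN=8 TtSsBBNn=16 TtSsBBnn=8 TtSsBbNN=8 TtSsBbNn=16 TtSsBbnn=8 TtssBBNN=4 TtssBBNn=8 TtssBBnn=4 TtssBbNN=4 TtssBbNn=8 TtssBbnn=4
TTSSBbNN hits 4/256; gcd=4; 4÷4/256÷4 = 1/64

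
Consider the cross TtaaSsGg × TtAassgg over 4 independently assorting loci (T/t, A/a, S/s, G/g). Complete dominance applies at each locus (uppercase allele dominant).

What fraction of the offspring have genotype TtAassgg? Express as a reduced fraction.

TtaaSsGg gametes: TaSG×2, TaSg×2, TasG×2, Tasg×2, taSG×2, taSg×2, tasG×2, tasg×2
TtAassgg gametes: TAsg×4, Tasg×4, tAsg×4, tasg×4
TtaaSsGg×TtAassgg grid (16·16=256): TTAaSsGg=8 TTAaSsgg=8 TTAassGg=8 TTAassgg=8 TTaaSsGg=8 TTaaSsgg=8 TTaassGg=8 TTaassgg=8 TtAaSsGg=16 TtAaSsgg=16 TtAassGg=16 TtAassgg=16 TtaaSsGg=16 TtaaSsgg=16 TtaassGg=16 Ttaassgg=16 ttAaSsGg=8 ttAaSsgg=8 ttAassGg=8 ttAassgg=8 ttaaSsGg=8 ttaaSsgg=8 ttaassGg=8 ttaassgg=8
TtAassgg hits 16/256; gcd=16; 16÷16/256÷16 = 1/16

P(TtAassgg) = 1/16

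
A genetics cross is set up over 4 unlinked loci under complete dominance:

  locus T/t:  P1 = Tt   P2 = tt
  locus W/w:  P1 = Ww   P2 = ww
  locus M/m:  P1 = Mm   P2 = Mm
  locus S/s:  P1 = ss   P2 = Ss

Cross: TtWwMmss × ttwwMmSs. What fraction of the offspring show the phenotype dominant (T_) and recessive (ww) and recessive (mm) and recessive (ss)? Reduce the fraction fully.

TtWwMmss gametes: TWMs×2, TWms×2, TwMs×2, Twms×2, tWMs×2, tWms×2, twMs×2, twms×2
ttwwMmSs gametes: twMS×4, twMs×4, twmS×4, twms×4
TtWwMmss×ttwwMmSs grid (16·16=256): TtWwMMSs=8 TtWwMMss=8 TtWwMmSs=16 TtWwMmss=16 TtWwmmSs=8 TtWwmmss=8 TtwwMMSs=8 TtwwMMss=8 TtwwMmSs=16 TtwwMmss=16 TtwwmmSs=8 Ttwwmmss=8 ttWwMMSs=8 ttWwMMss=8 ttWwMmSs=16 ttWwMmss=16 ttWwmmSs=8 ttWwmmss=8 ttwwMMSs=8 ttwwMMss=8 ttwwMmSs=16 ttwwMmss=16 ttwwmmSs=8 ttwwmmss=8
T_ ww mm ss hits 8/256; gcd=8; 8÷8/256÷8 = 1/32

P(T_ ww mm ss) = 1/32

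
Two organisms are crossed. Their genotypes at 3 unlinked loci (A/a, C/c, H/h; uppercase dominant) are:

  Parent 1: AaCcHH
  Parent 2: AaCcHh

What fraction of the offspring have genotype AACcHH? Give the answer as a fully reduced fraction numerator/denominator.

AaCcHH gametes: ACH×2, AcH×2, aCH×2, acH×2
AaCcHh gametes: ACH×1, ACh×1, AcH×1, Ach×1, aCH×1, aCh×1, acH×1, ach×1
AaCcHH×AaCcHh grid (8·8=64): AACCHH=2 AACCHh=2 AACcHH=4 AACcHh=4 AAccHH=2 AAccHh=2 AaCCHH=4 AaCCHh=4 AaCcHH=8 AaCcHh=8 AaccHH=4 AaccHh=4 aaCCHH=2 aaCCHh=2 aaCcHH=4 aaCcHh=4 aaccHH=2 aaccHh=2
AACcHH hits 4/64; gcd=4; 4÷4/64÷4 = 1/16

P(AACcHH) = 1/16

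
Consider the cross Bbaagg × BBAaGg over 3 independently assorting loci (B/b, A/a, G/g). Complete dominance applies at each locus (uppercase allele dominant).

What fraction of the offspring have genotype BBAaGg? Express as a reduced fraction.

Bbaagg gametes: Bag×4, bag×4
BBAaGg gametes: BAG×2, BAg×2, BaG×2, Bag×2
Bbaagg×BBAaGg grid (8·8=64): BBAaGg=8 BBAagg=8 BBaaGg=8 BBaagg=8 BbAaGg=8 BbAagg=8 BbaaGg=8 Bbaagg=8
BBAaGg hits 8/64; gcd=8; 8÷8/64÷8 = 1/8

P(BBAaGg) = 1/8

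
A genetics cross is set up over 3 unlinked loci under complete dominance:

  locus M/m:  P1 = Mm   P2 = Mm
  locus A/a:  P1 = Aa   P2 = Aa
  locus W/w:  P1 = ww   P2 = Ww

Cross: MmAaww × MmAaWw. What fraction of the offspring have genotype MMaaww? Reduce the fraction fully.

P(MMaaww) = 1/32

MmAaww gametes: MAw×2, Maw×2, mAw×2, maw×2
MmAaWw gametes: MAW×1, MAw×1, MaW×1, Maw×1, mAW×1, mAw×1, maW×1, maw×1
MmAaww×MmAaWw grid (8·8=64): MMAAWw=2 MMAAww=2 MMAaWw=4 MMAaww=4 MMaaWw=2 MMaaww=2 MmAAWw=4 MmAAww=4 MmAaWw=8 MmAaww=8 MmaaWw=4 Mmaaww=4 mmAAWw=2 mmAAww=2 mmAaWw=4 mmAaww=4 mmaaWw=2 mmaaww=2
MMaaww hits 2/64; gcd=2; 2÷2/64÷2 = 1/32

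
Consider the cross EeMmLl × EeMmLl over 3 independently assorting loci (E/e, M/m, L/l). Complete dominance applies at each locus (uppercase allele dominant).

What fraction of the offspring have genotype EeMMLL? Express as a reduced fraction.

EeMmLl gametes: EML×1, EMl×1, EmL×1, Eml×1, eML×1, eMl×1, emL×1, eml×1
EeMmLl gametes: EML×1, EMl×1, EmL×1, Eml×1, eML×1, eMl×1, emL×1, eml×1
EeMmLl×EeMmLl grid (8·8=64): EEMMLL=1 EEMMLl=2 EEMMll=1 EEMmLL=2 EEMmLl=4 EEMmll=2 EEmmLL=1 EEmmLl=2 EEmmll=1 EeMMLL=2 EeMMLl=4 EeMMll=2 EeMmLL=4 EeMmLl=8 EeMmll=4 EemmLL=2 EemmLl=4 Eemmll=2 eeMMLL=1 eeMMLl=2 eeMMll=1 eeMmLL=2 eeMmLl=4 eeMmll=2 eemmLL=1 eemmLl=2 eemmll=1
EeMMLL hits 2/64; gcd=2; 2÷2/64÷2 = 1/32

P(EeMMLL) = 1/32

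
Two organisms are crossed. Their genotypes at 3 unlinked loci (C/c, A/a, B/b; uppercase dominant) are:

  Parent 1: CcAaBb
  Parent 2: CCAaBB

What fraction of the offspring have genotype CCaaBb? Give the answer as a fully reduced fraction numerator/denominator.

P(CCaaBb) = 1/16

CcAaBb gametes: CAB×1, CAb×1, CaB×1, Cab×1, cAB×1, cAb×1, caB×1, cab×1
CCAaBB gametes: CAB×4, CaB×4
CcAaBb×CCAaBB grid (8·8=64): CCAABB=4 CCAABb=4 CCAaBB=8 CCAaBb=8 CCaaBB=4 CCaaBb=4 CcAABB=4 CcAABb=4 CcAaBB=8 CcAaBb=8 CcaaBB=4 CcaaBb=4
CCaaBb hits 4/64; gcd=4; 4÷4/64÷4 = 1/16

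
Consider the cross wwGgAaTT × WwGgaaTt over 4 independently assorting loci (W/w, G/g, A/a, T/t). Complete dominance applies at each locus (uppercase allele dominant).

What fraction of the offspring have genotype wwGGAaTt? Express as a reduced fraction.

P(wwGGAaTt) = 1/32

wwGgAaTT gametes: wGAT×4, wGaT×4, wgAT×4, wgaT×4
WwGgaaTt gametes: WGaT×2, WGat×2, WgaT×2, Wgat×2, wGaT×2, wGat×2, wgaT×2, wgat×2
wwGgAaTT×WwGgaaTt grid (16·16=256): WwGGAaTT=8 WwGGAaTt=8 WwGGaaTT=8 WwGGaaTt=8 WwGgAaTT=16 WwGgAaTt=16 WwGgaaTT=16 WwGgaaTt=16 WwggAaTT=8 WwggAaTt=8 WwggaaTT=8 WwggaaTt=8 wwGGAaTT=8 wwGGAaTt=8 wwGGaaTT=8 wwGGaaTt=8 wwGgAaTT=16 wwGgAaTt=16 wwGgaaTT=16 wwGgaaTt=16 wwggAaTT=8 wwggAaTt=8 wwggaaTT=8 wwggaaTt=8
wwGGAaTt hits 8/256; gcd=8; 8÷8/256÷8 = 1/32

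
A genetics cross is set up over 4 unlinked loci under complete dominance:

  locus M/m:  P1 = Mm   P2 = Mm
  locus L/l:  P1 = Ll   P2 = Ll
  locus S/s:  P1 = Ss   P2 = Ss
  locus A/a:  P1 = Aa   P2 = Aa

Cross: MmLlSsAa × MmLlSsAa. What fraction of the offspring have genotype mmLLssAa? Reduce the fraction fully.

MmLlSsAa gametes: MLSA×1, MLSa×1, MLsA×1, MLsa×1, MlSA×1, MlSa×1, MlsA×1, Mlsa×1, mLSA×1, mLSa×1, mLsA×1, mLsa×1, mlSA×1, mlSa×1, mlsA×1, mlsa×1
MmLlSsAa gametes: MLSA×1, MLSa×1, MLsA×1, MLsa×1, MlSA×1, MlSa×1, MlsA×1, Mlsa×1, mLSA×1, mLSa×1, mLsA×1, mLsa×1, mlSA×1, mlSa×1, mlsA×1, mlsa×1
MmLlSsAa×MmLlSsAa grid (16·16=256): MMLLSSAA=1 MMLLSSAa=2 MMLLSSaa=1 MMLLSsAA=2 MMLLSsAa=4 MMLLSsaa=2 MMLLssAA=1 MMLLssAa=2 MMLLssaa=1 MMLlSSAA=2 MMLlSSAa=4 MMLlSSaa=2 MMLlSsAA=4 MMLlSsAa=8 MMLlSsaa=4 MMLlssAA=2 MMLlssAa=4 MMLlssaa=2 MMllSSAA=1 MMllSSAa=2 MMllSSaa=1 MMllSsAA=2 MMllSsAa=4 MMllSsaa=2 MMllssAA=1 MMllssAa=2 MMllssaa=1 MmLLSSAA=2 MmLLSSAa=4 MmLLSSaa=2 MmLLSsAA=4 MmLLSsAa=8 MmLLSsaa=4 MmLLssAA=2 MmLLssAa=4 MmLLssaa=2 MmLlSSAA=4 MmLlSSAa=8 MmLlSSaa=4 MmLlSsAA=8 MmLlSsAa=16 MmLlSsaa=8 MmLlssAA=4 MmLlssAa=8 MmLlssaa=4 MmllSSAA=2 MmllSSAa=4 MmllSSaa=2 MmllSsAA=4 MmllSsAa=8 MmllSsaa=4 MmllssAA=2 MmllssAa=4 Mmllssaa=2 mmLLSSAA=1 mmLLSSAa=2 mmLLSSaa=1 mmLLSsAA=2 mmLLSsAa=4 mmLLSsaa=2 mmLLssAA=1 mmLLssAa=2 mmLLssaa=1 mmLlSSAA=2 mmLlSSAa=4 mmLlSSaa=2 mmLlSsAA=4 mmLlSsAa=8 mmLlSsaa=4 mmLlssAA=2 mmLlssAa=4 mmLlssaa=2 mmllSSAA=1 mmllSSAa=2 mmllSSaa=1 mmllSsAA=2 mmllSsAa=4 mmllSsaa=2 mmllssAA=1 mmllssAa=2 mmllssaa=1
mmLLssAa hits 2/256; gcd=2; 2÷2/256÷2 = 1/128

P(mmLLssAa) = 1/128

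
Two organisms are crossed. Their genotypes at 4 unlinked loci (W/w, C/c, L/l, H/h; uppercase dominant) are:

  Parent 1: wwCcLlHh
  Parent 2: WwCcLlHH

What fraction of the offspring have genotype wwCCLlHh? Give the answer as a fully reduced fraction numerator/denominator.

wwCcLlHh gametes: wCLH×2, wCLh×2, wClH×2, wClh×2, wcLH×2, wcLh×2, wclH×2, wclh×2
WwCcLlHH gametes: WCLH×2, WClH×2, WcLH×2, WclH×2, wCLH×2, wClH×2, wcLH×2, wclH×2
wwCcLlHh×WwCcLlHH grid (16·16=256): WwCCLLHH=4 WwCCLLHh=4 WwCCLlHH=8 WwCCLlHh=8 WwCCllHH=4 WwCCllHh=4 WwCcLLHH=8 WwCcLLHh=8 WwCcLlHH=16 WwCcLlHh=16 WwCcllHH=8 WwCcllHh=8 WwccLLHH=4 WwccLLHh=4 WwccLlHH=8 WwccLlHh=8 WwccllHH=4 WwccllHh=4 wwCCLLHH=4 wwCCLLHh=4 wwCCLlHH=8 wwCCLlHh=8 wwCCllHH=4 wwCCllHh=4 wwCcLLHH=8 wwCcLLHh=8 wwCcLlHH=16 wwCcLlHh=16 wwCcllHH=8 wwCcllHh=8 wwccLLHH=4 wwccLLHh=4 wwccLlHH=8 wwccLlHh=8 wwccllHH=4 wwccllHh=4
wwCCLlHh hits 8/256; gcd=8; 8÷8/256÷8 = 1/32

P(wwCCLlHh) = 1/32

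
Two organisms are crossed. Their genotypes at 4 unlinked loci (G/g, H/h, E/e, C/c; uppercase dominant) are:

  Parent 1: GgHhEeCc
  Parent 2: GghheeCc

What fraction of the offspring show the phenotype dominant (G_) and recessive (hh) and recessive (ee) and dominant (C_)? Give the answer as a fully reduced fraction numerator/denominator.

GgHhEeCc gametes: GHEC×1, GHEc×1, GHeC×1, GHec×1, GhEC×1, GhEc×1, GheC×1, Ghec×1, gHEC×1, gHEc×1, gHeC×1, gHec×1, ghEC×1, ghEc×1, gheC×1, ghec×1
GghheeCc gametes: GheC×4, Ghec×4, gheC×4, ghec×4
GgHhEeCc×GghheeCc grid (16·16=256): GGHhEeCC=4 GGHhEeCc=8 GGHhEecc=4 GGHheeCC=4 GGHheeCc=8 GGHheecc=4 GGhhEeCC=4 GGhhEeCc=8 GGhhEecc=4 GGhheeCC=4 GGhheeCc=8 GGhheecc=4 GgHhEeCC=8 GgHhEeCc=16 GgHhEecc=8 GgHheeCC=8 GgHheeCc=16 GgHheecc=8 GghhEeCC=8 GghhEeCc=16 GghhEecc=8 GghheeCC=8 GghheeCc=16 Gghheecc=8 ggHhEeCC=4 ggHhEeCc=8 ggHhEecc=4 ggHheeCC=4 ggHheeCc=8 ggHheecc=4 gghhEeCC=4 gghhEeCc=8 gghhEecc=4 gghheeCC=4 gghheeCc=8 gghheecc=4
G_ hh ee C_ hits 36/256; gcd=4; 36÷4/256÷4 = 9/64

P(G_ hh ee C_) = 9/64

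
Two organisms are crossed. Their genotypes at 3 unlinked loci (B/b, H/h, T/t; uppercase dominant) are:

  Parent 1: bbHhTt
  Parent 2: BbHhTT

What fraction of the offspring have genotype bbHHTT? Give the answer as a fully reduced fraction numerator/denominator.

bbHhTt gametes: bHT×2, bHt×2, bhT×2, bht×2
BbHhTT gametes: BHT×2, BhT×2, bHT×2, bhT×2
bbHhTt×BbHhTT grid (8·8=64): BbHHTT=4 BbHHTt=4 BbHhTT=8 BbHhTt=8 BbhhTT=4 BbhhTt=4 bbHHTT=4 bbHHTt=4 bbHhTT=8 bbHhTt=8 bbhhTT=4 bbhhTt=4
bbHHTT hits 4/64; gcd=4; 4÷4/64÷4 = 1/16

P(bbHHTT) = 1/16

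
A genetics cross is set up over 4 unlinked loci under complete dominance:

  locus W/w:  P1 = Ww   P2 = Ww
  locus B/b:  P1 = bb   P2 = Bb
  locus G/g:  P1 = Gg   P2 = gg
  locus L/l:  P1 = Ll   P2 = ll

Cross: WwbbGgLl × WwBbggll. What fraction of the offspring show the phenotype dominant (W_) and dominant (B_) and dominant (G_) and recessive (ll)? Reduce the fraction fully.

WwbbGgLl gametes: WbGL×2, WbGl×2, WbgL×2, Wbgl×2, wbGL×2, wbGl×2, wbgL×2, wbgl×2
WwBbggll gametes: WBgl×4, Wbgl×4, wBgl×4, wbgl×4
WwbbGgLl×WwBbggll grid (16·16=256): WWBbGgLl=8 WWBbGgll=8 WWBbggLl=8 WWBbggll=8 WWbbGgLl=8 WWbbGgll=8 WWbbggLl=8 WWbbggll=8 WwBbGgLl=16 WwBbGgll=16 WwBbggLl=16 WwBbggll=16 WwbbGgLl=16 WwbbGgll=16 WwbbggLl=16 Wwbbggll=16 wwBbGgLl=8 wwBbGgll=8 wwBbggLl=8 wwBbggll=8 wwbbGgLl=8 wwbbGgll=8 wwbbggLl=8 wwbbggll=8
W_ B_ G_ ll hits 24/256; gcd=8; 24÷8/256÷8 = 3/32

P(W_ B_ G_ ll) = 3/32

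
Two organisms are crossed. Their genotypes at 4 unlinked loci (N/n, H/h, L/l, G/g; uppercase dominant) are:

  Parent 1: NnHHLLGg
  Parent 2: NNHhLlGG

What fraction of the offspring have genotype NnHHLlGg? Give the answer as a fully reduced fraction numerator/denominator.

NnHHLLGg gametes: NHLG×4, NHLg×4, nHLG×4, nHLg×4
NNHhLlGG gametes: NHLG×4, NHlG×4, NhLG×4, NhlG×4
NnHHLLGg×NNHhLlGG grid (16·16=256): NNHHLLGG=16 NNHHLLGg=16 NNHHLlGG=16 NNHHLlGg=16 NNHhLLGG=16 NNHhLLGg=16 NNHhLlGG=16 NNHhLlGg=16 NnHHLLGG=16 NnHHLLGg=16 NnHHLlGG=16 NnHHLlGg=16 NnHhLLGG=16 NnHhLLGg=16 NnHhLlGG=16 NnHhLlGg=16
NnHHLlGg hits 16/256; gcd=16; 16÷16/256÷16 = 1/16

P(NnHHLlGg) = 1/16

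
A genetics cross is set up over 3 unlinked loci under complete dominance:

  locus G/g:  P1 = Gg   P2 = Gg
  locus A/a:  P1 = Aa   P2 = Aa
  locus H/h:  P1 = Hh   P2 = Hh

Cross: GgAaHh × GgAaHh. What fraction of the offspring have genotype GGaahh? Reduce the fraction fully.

GgAaHh gametes: GAH×1, GAh×1, GaH×1, Gah×1, gAH×1, gAh×1, gaH×1, gah×1
GgAaHh gametes: GAH×1, GAh×1, GaH×1, Gah×1, gAH×1, gAh×1, gaH×1, gah×1
GgAaHh×GgAaHh grid (8·8=64): GGAAHH=1 GGAAHh=2 GGAAhh=1 GGAaHH=2 GGAaHh=4 GGAahh=2 GGaaHH=1 GGaaHh=2 GGaahh=1 GgAAHH=2 GgAAHh=4 GgAAhh=2 GgAaHH=4 GgAaHh=8 GgAahh=4 GgaaHH=2 GgaaHh=4 Ggaahh=2 ggAAHH=1 ggAAHh=2 ggAAhh=1 ggAaHH=2 ggAaHh=4 ggAahh=2 ggaaHH=1 ggaaHh=2 ggaahh=1
GGaahh hits 1/64; gcd=1; 1÷1/64÷1 = 1/64

P(GGaahh) = 1/64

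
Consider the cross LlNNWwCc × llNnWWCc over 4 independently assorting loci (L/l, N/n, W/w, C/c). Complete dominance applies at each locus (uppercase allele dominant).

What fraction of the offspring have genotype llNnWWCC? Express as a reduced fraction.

P(llNnWWCC) = 1/32

LlNNWwCc gametes: LNWC×2, LNWc×2, LNwC×2, LNwc×2, lNWC×2, lNWc×2, lNwC×2, lNwc×2
llNnWWCc gametes: lNWC×4, lNWc×4, lnWC×4, lnWc×4
LlNNWwCc×llNnWWCc grid (16·16=256): LlNNWWCC=8 LlNNWWCc=16 LlNNWWcc=8 LlNNWwCC=8 LlNNWwCc=16 LlNNWwcc=8 LlNnWWCC=8 LlNnWWCc=16 LlNnWWcc=8 LlNnWwCC=8 LlNnWwCc=16 LlNnWwcc=8 llNNWWCC=8 llNNWWCc=16 llNNWWcc=8 llNNWwCC=8 llNNWwCc=16 llNNWwcc=8 llNnWWCC=8 llNnWWCc=16 llNnWWcc=8 llNnWwCC=8 llNnWwCc=16 llNnWwcc=8
llNnWWCC hits 8/256; gcd=8; 8÷8/256÷8 = 1/32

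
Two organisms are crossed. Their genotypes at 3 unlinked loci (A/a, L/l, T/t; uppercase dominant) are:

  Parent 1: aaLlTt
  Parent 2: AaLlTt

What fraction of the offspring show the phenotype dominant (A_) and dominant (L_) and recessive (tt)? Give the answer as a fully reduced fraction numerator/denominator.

P(A_ L_ tt) = 3/32

aaLlTt gametes: aLT×2, aLt×2, alT×2, alt×2
AaLlTt gametes: ALT×1, ALt×1, AlT×1, Alt×1, aLT×1, aLt×1, alT×1, alt×1
aaLlTt×AaLlTt grid (8·8=64): AaLLTT=2 AaLLTt=4 AaLLtt=2 AaLlTT=4 AaLlTt=8 AaLltt=4 AallTT=2 AallTt=4 Aalltt=2 aaLLTT=2 aaLLTt=4 aaLLtt=2 aaLlTT=4 aaLlTt=8 aaLltt=4 aallTT=2 aallTt=4 aalltt=2
A_ L_ tt hits 6/64; gcd=2; 6÷2/64÷2 = 3/32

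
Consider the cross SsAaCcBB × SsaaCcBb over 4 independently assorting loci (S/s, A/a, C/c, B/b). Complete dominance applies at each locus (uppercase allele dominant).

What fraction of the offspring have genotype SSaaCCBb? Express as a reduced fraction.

SsAaCcBB gametes: SACB×2, SAcB×2, SaCB×2, SacB×2, sACB×2, sAcB×2, saCB×2, sacB×2
SsaaCcBb gametes: SaCB×2, SaCb×2, SacB×2, Sacb×2, saCB×2, saCb×2, sacB×2, sacb×2
SsAaCcBB×SsaaCcBb grid (16·16=256): SSAaCCBB=4 SSAaCCBb=4 SSAaCcBB=8 SSAaCcBb=8 SSAaccBB=4 SSAaccBb=4 SSaaCCBB=4 SSaaCCBb=4 SSaaCcBB=8 SSaaCcBb=8 SSaaccBB=4 SSaaccBb=4 SsAaCCBB=8 SsAaCCBb=8 SsAaCcBB=16 SsAaCcBb=16 SsAaccBB=8 SsAaccBb=8 SsaaCCBB=8 SsaaCCBb=8 SsaaCcBB=16 SsaaCcBb=16 SsaaccBB=8 SsaaccBb=8 ssAaCCBB=4 ssAaCCBb=4 ssAaCcBB=8 ssAaCcBb=8 ssAaccBB=4 ssAaccBb=4 ssaaCCBB=4 ssaaCCBb=4 ssaaCcBB=8 ssaaCcBb=8 ssaaccBB=4 ssaaccBb=4
SSaaCCBb hits 4/256; gcd=4; 4÷4/256÷4 = 1/64

P(SSaaCCBb) = 1/64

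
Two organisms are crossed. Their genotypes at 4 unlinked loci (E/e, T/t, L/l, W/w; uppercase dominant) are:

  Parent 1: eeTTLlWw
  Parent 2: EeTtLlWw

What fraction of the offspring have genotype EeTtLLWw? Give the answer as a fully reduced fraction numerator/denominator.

P(EeTtLLWw) = 1/32

eeTTLlWw gametes: eTLW×4, eTLw×4, eTlW×4, eTlw×4
EeTtLlWw gametes: ETLW×1, ETLw×1, ETlW×1, ETlw×1, EtLW×1, EtLw×1, EtlW×1, Etlw×1, eTLW×1, eTLw×1, eTlW×1, eTlw×1, etLW×1, etLw×1, etlW×1, etlw×1
eeTTLlWw×EeTtLlWw grid (16·16=256): EeTTLLWW=4 EeTTLLWw=8 EeTTLLww=4 EeTTLlWW=8 EeTTLlWw=16 EeTTLlww=8 EeTTllWW=4 EeTTllWw=8 EeTTllww=4 EeTtLLWW=4 EeTtLLWw=8 EeTtLLww=4 EeTtLlWW=8 EeTtLlWw=16 EeTtLlww=8 EeTtllWW=4 EeTtllWw=8 EeTtllww=4 eeTTLLWW=4 eeTTLLWw=8 eeTTLLww=4 eeTTLlWW=8 eeTTLlWw=16 eeTTLlww=8 eeTTllWW=4 eeTTllWw=8 eeTTllww=4 eeTtLLWW=4 eeTtLLWw=8 eeTtLLww=4 eeTtLlWW=8 eeTtLlWw=16 eeTtLlww=8 eeTtllWW=4 eeTtllWw=8 eeTtllww=4
EeTtLLWw hits 8/256; gcd=8; 8÷8/256÷8 = 1/32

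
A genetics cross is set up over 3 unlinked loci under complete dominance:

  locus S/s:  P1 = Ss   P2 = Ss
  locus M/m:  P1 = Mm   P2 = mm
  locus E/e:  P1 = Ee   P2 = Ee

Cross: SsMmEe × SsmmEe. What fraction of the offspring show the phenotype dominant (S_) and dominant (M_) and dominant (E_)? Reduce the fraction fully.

SsMmEe gametes: SME×1, SMe×1, SmE×1, Sme×1, sME×1, sMe×1, smE×1, sme×1
SsmmEe gametes: SmE×2, Sme×2, smE×2, sme×2
SsMmEe×SsmmEe grid (8·8=64): SSMmEE=2 SSMmEe=4 SSMmee=2 SSmmEE=2 SSmmEe=4 SSmmee=2 SsMmEE=4 SsMmEe=8 SsMmee=4 SsmmEE=4 SsmmEe=8 Ssmmee=4 ssMmEE=2 ssMmEe=4 ssMmee=2 ssmmEE=2 ssmmEe=4 ssmmee=2
S_ M_ E_ hits 18/64; gcd=2; 18÷2/64÷2 = 9/32

P(S_ M_ E_) = 9/32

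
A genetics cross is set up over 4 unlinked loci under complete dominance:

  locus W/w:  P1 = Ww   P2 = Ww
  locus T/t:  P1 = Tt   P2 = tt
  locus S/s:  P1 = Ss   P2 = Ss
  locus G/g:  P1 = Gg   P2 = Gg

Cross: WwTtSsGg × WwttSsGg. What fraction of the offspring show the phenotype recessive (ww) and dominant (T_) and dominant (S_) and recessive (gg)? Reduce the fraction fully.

WwTtSsGg gametes: WTSG×1, WTSg×1, WTsG×1, WTsg×1, WtSG×1, WtSg×1, WtsG×1, Wtsg×1, wTSG×1, wTSg×1, wTsG×1, wTsg×1, wtSG×1, wtSg×1, wtsG×1, wtsg×1
WwttSsGg gametes: WtSG×2, WtSg×2, WtsG×2, Wtsg×2, wtSG×2, wtSg×2, wtsG×2, wtsg×2
WwTtSsGg×WwttSsGg grid (16·16=256): WWTtSSGG=2 WWTtSSGg=4 WWTtSSgg=2 WWTtSsGG=4 WWTtSsGg=8 WWTtSsgg=4 WWTtssGG=2 WWTtssGg=4 WWTtssgg=2 WWttSSGG=2 WWttSSGg=4 WWttSSgg=2 WWttSsGG=4 WWttSsGg=8 WWttSsgg=4 WWttssGG=2 WWttssGg=4 WWttssgg=2 WwTtSSGG=4 WwTtSSGg=8 WwTtSSgg=4 WwTtSsGG=8 WwTtSsGg=16 WwTtSsgg=8 WwTtssGG=4 WwTtssGg=8 WwTtssgg=4 WwttSSGG=4 WwttSSGg=8 WwttSSgg=4 WwttSsGG=8 WwttSsGg=16 WwttSsgg=8 WwttssGG=4 WwttssGg=8 Wwttssgg=4 wwTtSSGG=2 wwTtSSGg=4 wwTtSSgg=2 wwTtSsGG=4 wwTtSsGg=8 wwTtSsgg=4 wwTtssGG=2 wwTtssGg=4 wwTtssgg=2 wwttSSGG=2 wwttSSGg=4 wwttSSgg=2 wwttSsGG=4 wwttSsGg=8 wwttSsgg=4 wwttssGG=2 wwttssGg=4 wwttssgg=2
ww T_ S_ gg hits 6/256; gcd=2; 6÷2/256÷2 = 3/128

P(ww T_ S_ gg) = 3/128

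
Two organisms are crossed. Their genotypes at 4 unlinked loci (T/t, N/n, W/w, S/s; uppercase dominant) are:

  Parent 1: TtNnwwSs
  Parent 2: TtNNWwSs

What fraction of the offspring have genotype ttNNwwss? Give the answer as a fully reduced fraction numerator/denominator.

P(ttNNwwss) = 1/64

TtNnwwSs gametes: TNwS×2, TNws×2, TnwS×2, Tnws×2, tNwS×2, tNws×2, tnwS×2, tnws×2
TtNNWwSs gametes: TNWS×2, TNWs×2, TNwS×2, TNws×2, tNWS×2, tNWs×2, tNwS×2, tNws×2
TtNnwwSs×TtNNWwSs grid (16·16=256): TTNNWwSS=4 TTNNWwSs=8 TTNNWwss=4 TTNNwwSS=4 TTNNwwSs=8 TTNNwwss=4 TTNnWwSS=4 TTNnWwSs=8 TTNnWwss=4 TTNnwwSS=4 TTNnwwSs=8 TTNnwwss=4 TtNNWwSS=8 TtNNWwSs=16 TtNNWwss=8 TtNNwwSS=8 TtNNwwSs=16 TtNNwwss=8 TtNnWwSS=8 TtNnWwSs=16 TtNnWwss=8 TtNnwwSS=8 TtNnwwSs=16 TtNnwwss=8 ttNNWwSS=4 ttNNWwSs=8 ttNNWwss=4 ttNNwwSS=4 ttNNwwSs=8 ttNNwwss=4 ttNnWwSS=4 ttNnWwSs=8 ttNnWwss=4 ttNnwwSS=4 ttNnwwSs=8 ttNnwwss=4
ttNNwwss hits 4/256; gcd=4; 4÷4/256÷4 = 1/64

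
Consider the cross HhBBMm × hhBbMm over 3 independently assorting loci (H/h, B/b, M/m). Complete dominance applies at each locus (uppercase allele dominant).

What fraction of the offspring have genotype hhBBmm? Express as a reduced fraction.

HhBBMm gametes: HBM×2, HBm×2, hBM×2, hBm×2
hhBbMm gametes: hBM×2, hBm×2, hbM×2, hbm×2
HhBBMm×hhBbMm grid (8·8=64): HhBBMM=4 HhBBMm=8 HhBBmm=4 HhBbMM=4 HhBbMm=8 HhBbmm=4 hhBBMM=4 hhBBMm=8 hhBBmm=4 hhBbMM=4 hhBbMm=8 hhBbmm=4
hhBBmm hits 4/64; gcd=4; 4÷4/64÷4 = 1/16

P(hhBBmm) = 1/16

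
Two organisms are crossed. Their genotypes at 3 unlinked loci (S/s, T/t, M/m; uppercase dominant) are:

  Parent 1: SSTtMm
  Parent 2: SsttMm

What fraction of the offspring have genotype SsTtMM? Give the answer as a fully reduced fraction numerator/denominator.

P(SsTtMM) = 1/16

SSTtMm gametes: STM×2, STm×2, StM×2, Stm×2
SsttMm gametes: StM×2, Stm×2, stM×2, stm×2
SSTtMm×SsttMm grid (8·8=64): SSTtMM=4 SSTtMm=8 SSTtmm=4 SSttMM=4 SSttMm=8 SSttmm=4 SsTtMM=4 SsTtMm=8 SsTtmm=4 SsttMM=4 SsttMm=8 Ssttmm=4
SsTtMM hits 4/64; gcd=4; 4÷4/64÷4 = 1/16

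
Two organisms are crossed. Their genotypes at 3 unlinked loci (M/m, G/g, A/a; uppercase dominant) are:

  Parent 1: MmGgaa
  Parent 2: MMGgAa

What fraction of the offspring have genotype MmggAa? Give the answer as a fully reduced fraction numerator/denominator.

P(MmggAa) = 1/16

MmGgaa gametes: MGa×2, Mga×2, mGa×2, mga×2
MMGgAa gametes: MGA×2, MGa×2, MgA×2, Mga×2
MmGgaa×MMGgAa grid (8·8=64): MMGGAa=4 MMGGaa=4 MMGgAa=8 MMGgaa=8 MMggAa=4 MMggaa=4 MmGGAa=4 MmGGaa=4 MmGgAa=8 MmGgaa=8 MmggAa=4 Mmggaa=4
MmggAa hits 4/64; gcd=4; 4÷4/64÷4 = 1/16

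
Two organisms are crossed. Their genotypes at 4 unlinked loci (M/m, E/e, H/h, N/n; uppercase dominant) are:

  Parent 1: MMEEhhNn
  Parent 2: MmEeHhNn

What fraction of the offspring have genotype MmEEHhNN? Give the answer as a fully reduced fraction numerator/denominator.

MMEEhhNn gametes: MEhN×8, MEhn×8
MmEeHhNn gametes: MEHN×1, MEHn×1, MEhN×1, MEhn×1, MeHN×1, MeHn×1, MehN×1, Mehn×1, mEHN×1, mEHn×1, mEhN×1, mEhn×1, meHN×1, meHn×1, mehN×1, mehn×1
MMEEhhNn×MmEeHhNn grid (16·16=256): MMEEHhNN=8 MMEEHhNn=16 MMEEHhnn=8 MMEEhhNN=8 MMEEhhNn=16 MMEEhhnn=8 MMEeHhNN=8 MMEeHhNn=16 MMEeHhnn=8 MMEehhNN=8 MMEehhNn=16 MMEehhnn=8 MmEEHhNN=8 MmEEHhNn=16 MmEEHhnn=8 MmEEhhNN=8 MmEEhhNn=16 MmEEhhnn=8 MmEeHhNN=8 MmEeHhNn=16 MmEeHhnn=8 MmEehhNN=8 MmEehhNn=16 MmEehhnn=8
MmEEHhNN hits 8/256; gcd=8; 8÷8/256÷8 = 1/32

P(MmEEHhNN) = 1/32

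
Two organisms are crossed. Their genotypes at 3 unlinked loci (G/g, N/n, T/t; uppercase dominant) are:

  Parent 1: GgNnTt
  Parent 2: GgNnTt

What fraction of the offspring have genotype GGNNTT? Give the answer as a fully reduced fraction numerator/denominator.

GgNnTt gametes: GNT×1, GNt×1, GnT×1, Gnt×1, gNT×1, gNt×1, gnT×1, gnt×1
GgNnTt gametes: GNT×1, GNt×1, GnT×1, Gnt×1, gNT×1, gNt×1, gnT×1, gnt×1
GgNnTt×GgNnTt grid (8·8=64): GGNNTT=1 GGNNTt=2 GGNNtt=1 GGNnTT=2 GGNnTt=4 GGNntt=2 GGnnTT=1 GGnnTt=2 GGnntt=1 GgNNTT=2 GgNNTt=4 GgNNtt=2 GgNnTT=4 GgNnTt=8 GgNntt=4 GgnnTT=2 GgnnTt=4 Ggnntt=2 ggNNTT=1 ggNNTt=2 ggNNtt=1 ggNnTT=2 ggNnTt=4 ggNntt=2 ggnnTT=1 ggnnTt=2 ggnntt=1
GGNNTT hits 1/64; gcd=1; 1÷1/64÷1 = 1/64

P(GGNNTT) = 1/64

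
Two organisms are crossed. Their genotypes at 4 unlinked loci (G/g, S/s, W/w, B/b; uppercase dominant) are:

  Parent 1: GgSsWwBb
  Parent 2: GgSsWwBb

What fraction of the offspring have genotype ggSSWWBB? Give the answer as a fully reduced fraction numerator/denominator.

GgSsWwBb gametes: GSWB×1, GSWb×1, GSwB×1, GSwb×1, GsWB×1, GsWb×1, GswB×1, Gswb×1, gSWB×1, gSWb×1, gSwB×1, gSwb×1, gsWB×1, gsWb×1, gswB×1, gswb×1
GgSsWwBb gametes: GSWB×1, GSWb×1, GSwB×1, GSwb×1, GsWB×1, GsWb×1, GswB×1, Gswb×1, gSWB×1, gSWb×1, gSwB×1, gSwb×1, gsWB×1, gsWb×1, gswB×1, gswb×1
GgSsWwBb×GgSsWwBb grid (16·16=256): GGSSWWBB=1 GGSSWWBb=2 GGSSWWbb=1 GGSSWwBB=2 GGSSWwBb=4 GGSSWwbb=2 GGSSwwBB=1 GGSSwwBb=2 GGSSwwbb=1 GGSsWWBB=2 GGSsWWBb=4 GGSsWWbb=2 GGSsWwBB=4 GGSsWwBb=8 GGSsWwbb=4 GGSswwBB=2 GGSswwBb=4 GGSswwbb=2 GGssWWBB=1 GGssWWBb=2 GGssWWbb=1 GGssWwBB=2 GGssWwBb=4 GGssWwbb=2 GGsswwBB=1 GGsswwBb=2 GGsswwbb=1 GgSSWWBB=2 GgSSWWBb=4 GgSSWWbb=2 GgSSWwBB=4 GgSSWwBb=8 GgSSWwbb=4 GgSSwwBB=2 GgSSwwBb=4 GgSSwwbb=2 GgSsWWBB=4 GgSsWWBb=8 GgSsWWbb=4 GgSsWwBB=8 GgSsWwBb=16 GgSsWwbb=8 GgSswwBB=4 GgSswwBb=8 GgSswwbb=4 GgssWWBB=2 GgssWWBb=4 GgssWWbb=2 GgssWwBB=4 GgssWwBb=8 GgssWwbb=4 GgsswwBB=2 GgsswwBb=4 Ggsswwbb=2 ggSSWWBB=1 ggSSWWBb=2 ggSSWWbb=1 ggSSWwBB=2 ggSSWwBb=4 ggSSWwbb=2 ggSSwwBB=1 ggSSwwBb=2 ggSSwwbb=1 ggSsWWBB=2 ggSsWWBb=4 ggSsWWbb=2 ggSsWwBB=4 ggSsWwBb=8 ggSsWwbb=4 ggSswwBB=2 ggSswwBb=4 ggSswwbb=2 ggssWWBB=1 ggssWWBb=2 ggssWWbb=1 ggssWwBB=2 ggssWwBb=4 ggssWwbb=2 ggsswwBB=1 ggsswwBb=2 ggsswwbb=1
ggSSWWBB hits 1/256; gcd=1; 1÷1/256÷1 = 1/256

P(ggSSWWBB) = 1/256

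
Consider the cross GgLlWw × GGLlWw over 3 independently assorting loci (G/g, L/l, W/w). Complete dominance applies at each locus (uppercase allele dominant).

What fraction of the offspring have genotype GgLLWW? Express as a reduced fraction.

P(GgLLWW) = 1/32

GgLlWw gametes: GLW×1, GLw×1, GlW×1, Glw×1, gLW×1, gLw×1, glW×1, glw×1
GGLlWw gametes: GLW×2, GLw×2, GlW×2, Glw×2
GgLlWw×GGLlWw grid (8·8=64): GGLLWW=2 GGLLWw=4 GGLLww=2 GGLlWW=4 GGLlWw=8 GGLlww=4 GGllWW=2 GGllWw=4 GGllww=2 GgLLWW=2 GgLLWw=4 GgLLww=2 GgLlWW=4 GgLlWw=8 GgLlww=4 GgllWW=2 GgllWw=4 Ggllww=2
GgLLWW hits 2/64; gcd=2; 2÷2/64÷2 = 1/32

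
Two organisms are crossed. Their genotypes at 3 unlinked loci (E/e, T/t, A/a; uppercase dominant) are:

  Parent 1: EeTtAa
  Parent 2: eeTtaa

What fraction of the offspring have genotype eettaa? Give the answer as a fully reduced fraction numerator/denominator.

EeTtAa gametes: ETA×1, ETa×1, EtA×1, Eta×1, eTA×1, eTa×1, etA×1, eta×1
eeTtaa gametes: eTa×4, eta×4
EeTtAa×eeTtaa grid (8·8=64): EeTTAa=4 EeTTaa=4 EeTtAa=8 EeTtaa=8 EettAa=4 Eettaa=4 eeTTAa=4 eeTTaa=4 eeTtAa=8 eeTtaa=8 eettAa=4 eettaa=4
eettaa hits 4/64; gcd=4; 4÷4/64÷4 = 1/16

P(eettaa) = 1/16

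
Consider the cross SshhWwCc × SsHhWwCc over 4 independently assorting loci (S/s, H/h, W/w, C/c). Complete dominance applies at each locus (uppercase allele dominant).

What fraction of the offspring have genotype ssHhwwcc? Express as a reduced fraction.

SshhWwCc gametes: ShWC×2, ShWc×2, ShwC×2, Shwc×2, shWC×2, shWc×2, shwC×2, shwc×2
SsHhWwCc gametes: SHWC×1, SHWc×1, SHwC×1, SHwc×1, ShWC×1, ShWc×1, ShwC×1, Shwc×1, sHWC×1, sHWc×1, sHwC×1, sHwc×1, shWC×1, shWc×1, shwC×1, shwc×1
SshhWwCc×SsHhWwCc grid (16·16=256): SSHhWWCC=2 SSHhWWCc=4 SSHhWWcc=2 SSHhWwCC=4 SSHhWwCc=8 SSHhWwcc=4 SSHhwwCC=2 SSHhwwCc=4 SSHhwwcc=2 SShhWWCC=2 SShhWWCc=4 SShhWWcc=2 SShhWwCC=4 SShhWwCc=8 SShhWwcc=4 SShhwwCC=2 SShhwwCc=4 SShhwwcc=2 SsHhWWCC=4 SsHhWWCc=8 SsHhWWcc=4 SsHhWwCC=8 SsHhWwCc=16 SsHhWwcc=8 SsHhwwCC=4 SsHhwwCc=8 SsHhwwcc=4 SshhWWCC=4 SshhWWCc=8 SshhWWcc=4 SshhWwCC=8 SshhWwCc=16 SshhWwcc=8 SshhwwCC=4 SshhwwCc=8 Sshhwwcc=4 ssHhWWCC=2 ssHhWWCc=4 ssHhWWcc=2 ssHhWwCC=4 ssHhWwCc=8 ssHhWwcc=4 ssHhwwCC=2 ssHhwwCc=4 ssHhwwcc=2 sshhWWCC=2 sshhWWCc=4 sshhWWcc=2 sshhWwCC=4 sshhWwCc=8 sshhWwcc=4 sshhwwCC=2 sshhwwCc=4 sshhwwcc=2
ssHhwwcc hits 2/256; gcd=2; 2÷2/256÷2 = 1/128

P(ssHhwwcc) = 1/128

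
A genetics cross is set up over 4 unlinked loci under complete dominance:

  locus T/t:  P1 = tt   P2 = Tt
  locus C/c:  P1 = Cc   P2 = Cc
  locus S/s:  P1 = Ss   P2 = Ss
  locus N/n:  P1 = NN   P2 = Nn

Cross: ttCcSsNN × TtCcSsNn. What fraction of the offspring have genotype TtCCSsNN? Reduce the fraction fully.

P(TtCCSsNN) = 1/32

ttCcSsNN gametes: tCSN×4, tCsN×4, tcSN×4, tcsN×4
TtCcSsNn gametes: TCSN×1, TCSn×1, TCsN×1, TCsn×1, TcSN×1, TcSn×1, TcsN×1, Tcsn×1, tCSN×1, tCSn×1, tCsN×1, tCsn×1, tcSN×1, tcSn×1, tcsN×1, tcsn×1
ttCcSsNN×TtCcSsNn grid (16·16=256): TtCCSSNN=4 TtCCSSNn=4 TtCCSsNN=8 TtCCSsNn=8 TtCCssNN=4 TtCCssNn=4 TtCcSSNN=8 TtCcSSNn=8 TtCcSsNN=16 TtCcSsNn=16 TtCcssNN=8 TtCcssNn=8 TtccSSNN=4 TtccSSNn=4 TtccSsNN=8 TtccSsNn=8 TtccssNN=4 TtccssNn=4 ttCCSSNN=4 ttCCSSNn=4 ttCCSsNN=8 ttCCSsNn=8 ttCCssNN=4 ttCCssNn=4 ttCcSSNN=8 ttCcSSNn=8 ttCcSsNN=16 ttCcSsNn=16 ttCcssNN=8 ttCcssNn=8 ttccSSNN=4 ttccSSNn=4 ttccSsNN=8 ttccSsNn=8 ttccssNN=4 ttccssNn=4
TtCCSsNN hits 8/256; gcd=8; 8÷8/256÷8 = 1/32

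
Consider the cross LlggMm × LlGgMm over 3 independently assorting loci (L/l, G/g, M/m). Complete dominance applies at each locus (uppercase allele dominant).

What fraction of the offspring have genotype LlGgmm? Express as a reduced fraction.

P(LlGgmm) = 1/16

LlggMm gametes: LgM×2, Lgm×2, lgM×2, lgm×2
LlGgMm gametes: LGM×1, LGm×1, LgM×1, Lgm×1, lGM×1, lGm×1, lgM×1, lgm×1
LlggMm×LlGgMm grid (8·8=64): LLGgMM=2 LLGgMm=4 LLGgmm=2 LLggMM=2 LLggMm=4 LLggmm=2 LlGgMM=4 LlGgMm=8 LlGgmm=4 LlggMM=4 LlggMm=8 Llggmm=4 llGgMM=2 llGgMm=4 llGgmm=2 llggMM=2 llggMm=4 llggmm=2
LlGgmm hits 4/64; gcd=4; 4÷4/64÷4 = 1/16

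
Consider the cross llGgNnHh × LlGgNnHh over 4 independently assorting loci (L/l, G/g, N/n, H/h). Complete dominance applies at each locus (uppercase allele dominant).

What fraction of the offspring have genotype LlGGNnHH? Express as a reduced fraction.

llGgNnHh gametes: lGNH×2, lGNh×2, lGnH×2, lGnh×2, lgNH×2, lgNh×2, lgnH×2, lgnh×2
LlGgNnHh gametes: LGNH×1, LGNh×1, LGnH×1, LGnh×1, LgNH×1, LgNh×1, LgnH×1, Lgnh×1, lGNH×1, lGNh×1, lGnH×1, lGnh×1, lgNH×1, lgNh×1, lgnH×1, lgnh×1
llGgNnHh×LlGgNnHh grid (16·16=256): LlGGNNHH=2 LlGGNNHh=4 LlGGNNhh=2 LlGGNnHH=4 LlGGNnHh=8 LlGGNnhh=4 LlGGnnHH=2 LlGGnnHh=4 LlGGnnhh=2 LlGgNNHH=4 LlGgNNHh=8 LlGgNNhh=4 LlGgNnHH=8 LlGgNnHh=16 LlGgNnhh=8 LlGgnnHH=4 LlGgnnHh=8 LlGgnnhh=4 LlggNNHH=2 LlggNNHh=4 LlggNNhh=2 LlggNnHH=4 LlggNnHh=8 LlggNnhh=4 LlggnnHH=2 LlggnnHh=4 Llggnnhh=2 llGGNNHH=2 llGGNNHh=4 llGGNNhh=2 llGGNnHH=4 llGGNnHh=8 llGGNnhh=4 llGGnnHH=2 llGGnnHh=4 llGGnnhh=2 llGgNNHH=4 llGgNNHh=8 llGgNNhh=4 llGgNnHH=8 llGgNnHh=16 llGgNnhh=8 llGgnnHH=4 llGgnnHh=8 llGgnnhh=4 llggNNHH=2 llggNNHh=4 llggNNhh=2 llggNnHH=4 llggNnHh=8 llggNnhh=4 llggnnHH=2 llggnnHh=4 llggnnhh=2
LlGGNnHH hits 4/256; gcd=4; 4÷4/256÷4 = 1/64

P(LlGGNnHH) = 1/64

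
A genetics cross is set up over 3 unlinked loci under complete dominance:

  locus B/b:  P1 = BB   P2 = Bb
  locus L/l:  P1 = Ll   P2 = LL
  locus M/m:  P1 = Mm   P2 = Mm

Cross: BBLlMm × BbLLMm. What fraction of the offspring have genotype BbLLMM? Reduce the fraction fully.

P(BbLLMM) = 1/16

BBLlMm gametes: BLM×2, BLm×2, BlM×2, Blm×2
BbLLMm gametes: BLM×2, BLm×2, bLM×2, bLm×2
BBLlMm×BbLLMm grid (8·8=64): BBLLMM=4 BBLLMm=8 BBLLmm=4 BBLlMM=4 BBLlMm=8 BBLlmm=4 BbLLMM=4 BbLLMm=8 BbLLmm=4 BbLlMM=4 BbLlMm=8 BbLlmm=4
BbLLMM hits 4/64; gcd=4; 4÷4/64÷4 = 1/16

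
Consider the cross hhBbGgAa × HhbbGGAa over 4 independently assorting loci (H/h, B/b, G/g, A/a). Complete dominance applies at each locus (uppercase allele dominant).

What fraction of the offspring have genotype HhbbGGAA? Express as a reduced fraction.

hhBbGgAa gametes: hBGA×2, hBGa×2, hBgA×2, hBga×2, hbGA×2, hbGa×2, hbgA×2, hbga×2
HhbbGGAa gametes: HbGA×4, HbGa×4, hbGA×4, hbGa×4
hhBbGgAa×HhbbGGAa grid (16·16=256): HhBbGGAA=8 HhBbGGAa=16 HhBbGGaa=8 HhBbGgAA=8 HhBbGgAa=16 HhBbGgaa=8 HhbbGGAA=8 HhbbGGAa=16 HhbbGGaa=8 HhbbGgAA=8 HhbbGgAa=16 HhbbGgaa=8 hhBbGGAA=8 hhBbGGAa=16 hhBbGGaa=8 hhBbGgAA=8 hhBbGgAa=16 hhBbGgaa=8 hhbbGGAA=8 hhbbGGAa=16 hhbbGGaa=8 hhbbGgAA=8 hhbbGgAa=16 hhbbGgaa=8
HhbbGGAA hits 8/256; gcd=8; 8÷8/256÷8 = 1/32

P(HhbbGGAA) = 1/32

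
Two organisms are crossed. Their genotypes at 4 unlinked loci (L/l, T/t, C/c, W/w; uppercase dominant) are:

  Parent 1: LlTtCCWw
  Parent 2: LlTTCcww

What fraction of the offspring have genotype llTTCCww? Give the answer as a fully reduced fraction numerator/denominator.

P(llTTCCww) = 1/32

LlTtCCWw gametes: LTCW×2, LTCw×2, LtCW×2, LtCw×2, lTCW×2, lTCw×2, ltCW×2, ltCw×2
LlTTCcww gametes: LTCw×4, LTcw×4, lTCw×4, lTcw×4
LlTtCCWw×LlTTCcww grid (16·16=256): LLTTCCWw=8 LLTTCCww=8 LLTTCcWw=8 LLTTCcww=8 LLTtCCWw=8 LLTtCCww=8 LLTtCcWw=8 LLTtCcww=8 LlTTCCWw=16 LlTTCCww=16 LlTTCcWw=16 LlTTCcww=16 LlTtCCWw=16 LlTtCCww=16 LlTtCcWw=16 LlTtCcww=16 llTTCCWw=8 llTTCCww=8 llTTCcWw=8 llTTCcww=8 llTtCCWw=8 llTtCCww=8 llTtCcWw=8 llTtCcww=8
llTTCCww hits 8/256; gcd=8; 8÷8/256÷8 = 1/32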